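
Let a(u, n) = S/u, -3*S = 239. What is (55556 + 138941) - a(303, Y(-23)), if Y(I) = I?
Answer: 176798012/909 ≈ 1.9450e+5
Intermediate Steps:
S = -239/3 (S = -⅓*239 = -239/3 ≈ -79.667)
a(u, n) = -239/(3*u)
(55556 + 138941) - a(303, Y(-23)) = (55556 + 138941) - (-239)/(3*303) = 194497 - (-239)/(3*303) = 194497 - 1*(-239/909) = 194497 + 239/909 = 176798012/909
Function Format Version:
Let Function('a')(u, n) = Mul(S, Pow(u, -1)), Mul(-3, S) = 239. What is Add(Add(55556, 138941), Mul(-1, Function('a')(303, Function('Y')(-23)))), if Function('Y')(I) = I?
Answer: Rational(176798012, 909) ≈ 1.9450e+5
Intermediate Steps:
S = Rational(-239, 3) (S = Mul(Rational(-1, 3), 239) = Rational(-239, 3) ≈ -79.667)
Function('a')(u, n) = Mul(Rational(-239, 3), Pow(u, -1))
Add(Add(55556, 138941), Mul(-1, Function('a')(303, Function('Y')(-23)))) = Add(Add(55556, 138941), Mul(-1, Mul(Rational(-239, 3), Pow(303, -1)))) = Add(194497, Mul(-1, Mul(Rational(-239, 3), Rational(1, 303)))) = Add(194497, Mul(-1, Rational(-239, 909))) = Add(194497, Rational(239, 909)) = Rational(176798012, 909)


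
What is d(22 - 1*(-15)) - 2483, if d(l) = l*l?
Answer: -1114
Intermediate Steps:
d(l) = l**2
d(22 - 1*(-15)) - 2483 = (22 - 1*(-15))**2 - 2483 = (22 + 15)**2 - 2483 = 37**2 - 2483 = 1369 - 2483 = -1114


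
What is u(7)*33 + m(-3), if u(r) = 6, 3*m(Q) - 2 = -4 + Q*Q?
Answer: 601/3 ≈ 200.33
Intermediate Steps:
m(Q) = -⅔ + Q²/3 (m(Q) = ⅔ + (-4 + Q*Q)/3 = ⅔ + (-4 + Q²)/3 = ⅔ + (-4/3 + Q²/3) = -⅔ + Q²/3)
u(7)*33 + m(-3) = 6*33 + (-⅔ + (⅓)*(-3)²) = 198 + (-⅔ + (⅓)*9) = 198 + (-⅔ + 3) = 198 + 7/3 = 601/3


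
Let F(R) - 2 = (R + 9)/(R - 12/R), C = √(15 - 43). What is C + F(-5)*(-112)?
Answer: -672/13 + 2*I*√7 ≈ -51.692 + 5.2915*I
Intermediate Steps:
C = 2*I*√7 (C = √(-28) = 2*I*√7 ≈ 5.2915*I)
F(R) = 2 + (9 + R)/(R - 12/R) (F(R) = 2 + (R + 9)/(R - 12/R) = 2 + (9 + R)/(R - 12/R))
C + F(-5)*(-112) = 2*I*√7 + (3*(-8 + (-5)² + 3*(-5))/(-12 + (-5)²))*(-112) = 2*I*√7 + (3*(-8 + 25 - 15)/(-12 + 25))*(-112) = 2*I*√7 + (3*2/13)*(-112) = 2*I*√7 + (3*(1/13)*2)*(-112) = 2*I*√7 + (6/13)*(-112) = 2*I*√7 - 672/13 = -672/13 + 2*I*√7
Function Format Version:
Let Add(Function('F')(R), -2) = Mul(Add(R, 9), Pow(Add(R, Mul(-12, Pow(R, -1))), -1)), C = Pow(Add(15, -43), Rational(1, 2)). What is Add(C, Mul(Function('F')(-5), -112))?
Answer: Add(Rational(-672, 13), Mul(2, I, Pow(7, Rational(1, 2)))) ≈ Add(-51.692, Mul(5.2915, I))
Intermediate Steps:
C = Mul(2, I, Pow(7, Rational(1, 2))) (C = Pow(-28, Rational(1, 2)) = Mul(2, I, Pow(7, Rational(1, 2))) ≈ Mul(5.2915, I))
Function('F')(R) = Add(2, Mul(Pow(Add(R, Mul(-12, Pow(R, -1))), -1), Add(9, R))) (Function('F')(R) = Add(2, Mul(Add(R, 9), Pow(Add(R, Mul(-12, Pow(R, -1))), -1))) = Add(2, Mul(Add(9, R), Pow(Add(R, Mul(-12, Pow(R, -1))), -1))) = Add(2, Mul(Pow(Add(R, Mul(-12, Pow(R, -1))), -1), Add(9, R))))
Add(C, Mul(Function('F')(-5), -112)) = Add(Mul(2, I, Pow(7, Rational(1, 2))), Mul(Mul(3, Pow(Add(-12, Pow(-5, 2)), -1), Add(-8, Pow(-5, 2), Mul(3, -5))), -112)) = Add(Mul(2, I, Pow(7, Rational(1, 2))), Mul(Mul(3, Pow(Add(-12, 25), -1), Add(-8, 25, -15)), -112)) = Add(Mul(2, I, Pow(7, Rational(1, 2))), Mul(Mul(3, Pow(13, -1), 2), -112)) = Add(Mul(2, I, Pow(7, Rational(1, 2))), Mul(Mul(3, Rational(1, 13), 2), -112)) = Add(Mul(2, I, Pow(7, Rational(1, 2))), Mul(Rational(6, 13), -112)) = Add(Mul(2, I, Pow(7, Rational(1, 2))), Rational(-672, 13)) = Add(Rational(-672, 13), Mul(2, I, Pow(7, Rational(1, 2))))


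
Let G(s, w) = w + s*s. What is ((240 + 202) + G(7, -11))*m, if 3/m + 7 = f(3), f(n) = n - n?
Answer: -1440/7 ≈ -205.71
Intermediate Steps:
f(n) = 0
m = -3/7 (m = 3/(-7 + 0) = 3/(-7) = 3*(-1/7) = -3/7 ≈ -0.42857)
G(s, w) = w + s**2
((240 + 202) + G(7, -11))*m = ((240 + 202) + (-11 + 7**2))*(-3/7) = (442 + (-11 + 49))*(-3/7) = (442 + 38)*(-3/7) = 480*(-3/7) = -1440/7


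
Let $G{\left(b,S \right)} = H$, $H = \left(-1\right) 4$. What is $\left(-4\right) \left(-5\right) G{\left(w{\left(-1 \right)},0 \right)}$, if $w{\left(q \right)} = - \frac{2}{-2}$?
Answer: $-80$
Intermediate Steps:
$w{\left(q \right)} = 1$ ($w{\left(q \right)} = \left(-2\right) \left(- \frac{1}{2}\right) = 1$)
$H = -4$
$G{\left(b,S \right)} = -4$
$\left(-4\right) \left(-5\right) G{\left(w{\left(-1 \right)},0 \right)} = \left(-4\right) \left(-5\right) \left(-4\right) = 20 \left(-4\right) = -80$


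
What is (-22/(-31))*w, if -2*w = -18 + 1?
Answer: 187/31 ≈ 6.0323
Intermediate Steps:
w = 17/2 (w = -(-18 + 1)/2 = -½*(-17) = 17/2 ≈ 8.5000)
(-22/(-31))*w = -22/(-31)*(17/2) = -22*(-1/31)*(17/2) = (22/31)*(17/2) = 187/31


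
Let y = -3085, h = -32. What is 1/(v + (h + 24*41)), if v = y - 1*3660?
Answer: -1/5793 ≈ -0.00017262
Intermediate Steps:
v = -6745 (v = -3085 - 1*3660 = -3085 - 3660 = -6745)
1/(v + (h + 24*41)) = 1/(-6745 + (-32 + 24*41)) = 1/(-6745 + (-32 + 984)) = 1/(-6745 + 952) = 1/(-5793) = -1/5793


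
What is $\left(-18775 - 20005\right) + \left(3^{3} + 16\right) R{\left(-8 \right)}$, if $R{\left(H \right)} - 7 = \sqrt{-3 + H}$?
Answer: $-38479 + 43 i \sqrt{11} \approx -38479.0 + 142.61 i$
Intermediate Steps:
$R{\left(H \right)} = 7 + \sqrt{-3 + H}$
$\left(-18775 - 20005\right) + \left(3^{3} + 16\right) R{\left(-8 \right)} = \left(-18775 - 20005\right) + \left(3^{3} + 16\right) \left(7 + \sqrt{-3 - 8}\right) = -38780 + \left(27 + 16\right) \left(7 + \sqrt{-11}\right) = -38780 + 43 \left(7 + i \sqrt{11}\right) = -38780 + \left(301 + 43 i \sqrt{11}\right) = -38479 + 43 i \sqrt{11}$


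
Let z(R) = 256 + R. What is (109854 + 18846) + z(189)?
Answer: 129145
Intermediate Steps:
(109854 + 18846) + z(189) = (109854 + 18846) + (256 + 189) = 128700 + 445 = 129145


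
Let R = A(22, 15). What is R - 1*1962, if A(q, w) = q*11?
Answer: -1720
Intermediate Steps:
A(q, w) = 11*q
R = 242 (R = 11*22 = 242)
R - 1*1962 = 242 - 1*1962 = 242 - 1962 = -1720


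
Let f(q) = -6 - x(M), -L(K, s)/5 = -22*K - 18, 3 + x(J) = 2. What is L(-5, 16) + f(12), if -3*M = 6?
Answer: -465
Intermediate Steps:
M = -2 (M = -⅓*6 = -2)
x(J) = -1 (x(J) = -3 + 2 = -1)
L(K, s) = 90 + 110*K (L(K, s) = -5*(-22*K - 18) = -5*(-18 - 22*K) = 90 + 110*K)
f(q) = -5 (f(q) = -6 - 1*(-1) = -6 + 1 = -5)
L(-5, 16) + f(12) = (90 + 110*(-5)) - 5 = (90 - 550) - 5 = -460 - 5 = -465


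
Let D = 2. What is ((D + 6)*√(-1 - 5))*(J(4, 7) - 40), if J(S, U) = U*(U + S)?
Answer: 296*I*√6 ≈ 725.05*I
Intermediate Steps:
J(S, U) = U*(S + U)
((D + 6)*√(-1 - 5))*(J(4, 7) - 40) = ((2 + 6)*√(-1 - 5))*(7*(4 + 7) - 40) = (8*√(-6))*(7*11 - 40) = (8*(I*√6))*(77 - 40) = (8*I*√6)*37 = 296*I*√6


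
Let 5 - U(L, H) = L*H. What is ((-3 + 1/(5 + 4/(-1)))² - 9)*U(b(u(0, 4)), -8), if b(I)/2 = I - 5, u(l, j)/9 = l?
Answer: 375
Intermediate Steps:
u(l, j) = 9*l
b(I) = -10 + 2*I (b(I) = 2*(I - 5) = 2*(-5 + I) = -10 + 2*I)
U(L, H) = 5 - H*L (U(L, H) = 5 - L*H = 5 - H*L)
((-3 + 1/(5 + 4/(-1)))² - 9)*U(b(u(0, 4)), -8) = ((-3 + 1/(5 + 4/(-1)))² - 9)*(5 - 1*(-8)*(-10 + 2*(9*0))) = ((-3 + 1/(5 + 4*(-1)))² - 9)*(5 - 1*(-8)*(-10 + 2*0)) = ((-3 + 1/(5 - 4))² - 9)*(5 - 1*(-8)*(-10 + 0)) = ((-3 + 1/1)² - 9)*(5 - 1*(-8)*(-10)) = ((-3 + 1)² - 9)*(5 - 80) = ((-2)² - 9)*(-75) = (4 - 9)*(-75) = -5*(-75) = 375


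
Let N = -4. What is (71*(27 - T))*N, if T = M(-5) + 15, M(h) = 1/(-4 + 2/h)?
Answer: -38198/11 ≈ -3472.5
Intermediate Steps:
T = 325/22 (T = -1*(-5)/(-2 + 4*(-5)) + 15 = -1*(-5)/(-2 - 20) + 15 = -1*(-5)/(-22) + 15 = -1*(-5)*(-1/22) + 15 = -5/22 + 15 = 325/22 ≈ 14.773)
(71*(27 - T))*N = (71*(27 - 1*325/22))*(-4) = (71*(27 - 325/22))*(-4) = (71*(269/22))*(-4) = (19099/22)*(-4) = -38198/11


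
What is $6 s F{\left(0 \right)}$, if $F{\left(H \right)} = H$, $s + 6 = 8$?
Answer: $0$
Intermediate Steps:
$s = 2$ ($s = -6 + 8 = 2$)
$6 s F{\left(0 \right)} = 6 \cdot 2 \cdot 0 = 12 \cdot 0 = 0$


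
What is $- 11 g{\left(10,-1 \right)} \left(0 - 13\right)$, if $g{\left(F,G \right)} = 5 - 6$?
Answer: $-143$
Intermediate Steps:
$g{\left(F,G \right)} = -1$ ($g{\left(F,G \right)} = 5 - 6 = -1$)
$- 11 g{\left(10,-1 \right)} \left(0 - 13\right) = - 11 \left(- (0 - 13)\right) = - 11 \left(\left(-1\right) \left(-13\right)\right) = \left(-11\right) 13 = -143$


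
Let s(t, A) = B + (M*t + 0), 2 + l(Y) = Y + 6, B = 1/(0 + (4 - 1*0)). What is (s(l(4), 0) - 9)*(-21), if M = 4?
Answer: -1953/4 ≈ -488.25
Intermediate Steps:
B = ¼ (B = 1/(0 + (4 + 0)) = 1/(0 + 4) = 1/4 = ¼ ≈ 0.25000)
l(Y) = 4 + Y (l(Y) = -2 + (Y + 6) = -2 + (6 + Y) = 4 + Y)
s(t, A) = ¼ + 4*t (s(t, A) = ¼ + (4*t + 0) = ¼ + 4*t)
(s(l(4), 0) - 9)*(-21) = ((¼ + 4*(4 + 4)) - 9)*(-21) = ((¼ + 4*8) - 9)*(-21) = ((¼ + 32) - 9)*(-21) = (129/4 - 9)*(-21) = (93/4)*(-21) = -1953/4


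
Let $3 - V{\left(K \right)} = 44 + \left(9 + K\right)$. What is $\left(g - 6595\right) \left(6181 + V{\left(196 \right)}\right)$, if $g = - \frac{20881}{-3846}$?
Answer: $- \frac{150413607215}{3846} \approx -3.9109 \cdot 10^{7}$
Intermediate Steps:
$g = \frac{20881}{3846}$ ($g = \left(-20881\right) \left(- \frac{1}{3846}\right) = \frac{20881}{3846} \approx 5.4293$)
$V{\left(K \right)} = -50 - K$ ($V{\left(K \right)} = 3 - \left(44 + \left(9 + K\right)\right) = 3 - \left(53 + K\right) = -50 - K$)
$\left(g - 6595\right) \left(6181 + V{\left(196 \right)}\right) = \left(\frac{20881}{3846} - 6595\right) \left(6181 - 246\right) = - \frac{25343489 \left(6181 - 246\right)}{3846} = \left(- \frac{25343489}{3846}\right) 5935 = - \frac{150413607215}{3846}$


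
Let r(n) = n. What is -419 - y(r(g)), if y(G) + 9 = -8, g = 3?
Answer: -402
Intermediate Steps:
y(G) = -17 (y(G) = -9 - 8 = -17)
-419 - y(r(g)) = -419 - 1*(-17) = -419 + 17 = -402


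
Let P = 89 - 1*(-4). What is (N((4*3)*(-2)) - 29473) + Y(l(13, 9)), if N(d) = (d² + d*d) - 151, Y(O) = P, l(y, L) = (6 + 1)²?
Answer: -28379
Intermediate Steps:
P = 93 (P = 89 + 4 = 93)
l(y, L) = 49 (l(y, L) = 7² = 49)
Y(O) = 93
N(d) = -151 + 2*d² (N(d) = (d² + d²) - 151 = 2*d² - 151 = -151 + 2*d²)
(N((4*3)*(-2)) - 29473) + Y(l(13, 9)) = ((-151 + 2*((4*3)*(-2))²) - 29473) + 93 = ((-151 + 2*(12*(-2))²) - 29473) + 93 = ((-151 + 2*(-24)²) - 29473) + 93 = ((-151 + 2*576) - 29473) + 93 = ((-151 + 1152) - 29473) + 93 = (1001 - 29473) + 93 = -28472 + 93 = -28379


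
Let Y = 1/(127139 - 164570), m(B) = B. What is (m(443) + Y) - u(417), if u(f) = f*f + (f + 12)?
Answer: -6508315126/37431 ≈ -1.7388e+5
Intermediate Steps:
u(f) = 12 + f + f² (u(f) = f² + (12 + f) = 12 + f + f²)
Y = -1/37431 (Y = 1/(-37431) = -1/37431 ≈ -2.6716e-5)
(m(443) + Y) - u(417) = (443 - 1/37431) - (12 + 417 + 417²) = 16581932/37431 - (12 + 417 + 173889) = 16581932/37431 - 1*174318 = 16581932/37431 - 174318 = -6508315126/37431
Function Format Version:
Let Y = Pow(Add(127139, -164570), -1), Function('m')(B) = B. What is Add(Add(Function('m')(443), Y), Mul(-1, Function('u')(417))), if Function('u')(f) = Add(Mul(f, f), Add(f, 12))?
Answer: Rational(-6508315126, 37431) ≈ -1.7388e+5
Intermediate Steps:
Function('u')(f) = Add(12, f, Pow(f, 2)) (Function('u')(f) = Add(Pow(f, 2), Add(12, f)) = Add(12, f, Pow(f, 2)))
Y = Rational(-1, 37431) (Y = Pow(-37431, -1) = Rational(-1, 37431) ≈ -2.6716e-5)
Add(Add(Function('m')(443), Y), Mul(-1, Function('u')(417))) = Add(Add(443, Rational(-1, 37431)), Mul(-1, Add(12, 417, Pow(417, 2)))) = Add(Rational(16581932, 37431), Mul(-1, Add(12, 417, 173889))) = Add(Rational(16581932, 37431), Mul(-1, 174318)) = Add(Rational(16581932, 37431), -174318) = Rational(-6508315126, 37431)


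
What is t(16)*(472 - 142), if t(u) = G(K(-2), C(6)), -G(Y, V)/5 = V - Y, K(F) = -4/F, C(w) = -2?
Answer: 6600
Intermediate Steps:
G(Y, V) = -5*V + 5*Y (G(Y, V) = -5*(V - Y) = -5*V + 5*Y)
t(u) = 20 (t(u) = -5*(-2) + 5*(-4/(-2)) = 10 + 5*(-4*(-½)) = 10 + 5*2 = 10 + 10 = 20)
t(16)*(472 - 142) = 20*(472 - 142) = 20*330 = 6600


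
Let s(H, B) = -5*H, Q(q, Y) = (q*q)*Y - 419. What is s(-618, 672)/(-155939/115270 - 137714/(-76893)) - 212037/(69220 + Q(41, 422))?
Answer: 3044587756177014477/431744294200757 ≈ 7051.8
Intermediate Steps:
Q(q, Y) = -419 + Y*q² (Q(q, Y) = q²*Y - 419 = Y*q² - 419 = -419 + Y*q²)
s(-618, 672)/(-155939/115270 - 137714/(-76893)) - 212037/(69220 + Q(41, 422)) = (-5*(-618))/(-155939/115270 - 137714/(-76893)) - 212037/(69220 + (-419 + 422*41²)) = 3090/(-155939*1/115270 - 137714*(-1/76893)) - 212037/(69220 + (-419 + 422*1681)) = 3090/(-155939/115270 + 137714/76893) - 212037/(69220 + (-419 + 709382)) = 3090/(3883675253/8863456110) - 212037/(69220 + 708963) = 3090*(8863456110/3883675253) - 212037/778183 = 27388079379900/3883675253 - 212037*1/778183 = 27388079379900/3883675253 - 30291/111169 = 3044587756177014477/431744294200757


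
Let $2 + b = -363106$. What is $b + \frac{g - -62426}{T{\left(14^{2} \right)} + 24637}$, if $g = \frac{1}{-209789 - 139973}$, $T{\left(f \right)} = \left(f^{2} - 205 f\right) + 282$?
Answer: $- \frac{2940695126511269}{8098739110} \approx -3.6311 \cdot 10^{5}$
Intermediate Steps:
$T{\left(f \right)} = 282 + f^{2} - 205 f$
$g = - \frac{1}{349762}$ ($g = \frac{1}{-349762} = - \frac{1}{349762} \approx -2.8591 \cdot 10^{-6}$)
$b = -363108$ ($b = -2 - 363106 = -363108$)
$b + \frac{g - -62426}{T{\left(14^{2} \right)} + 24637} = -363108 + \frac{- \frac{1}{349762} - -62426}{\left(282 + \left(14^{2}\right)^{2} - 205 \cdot 14^{2}\right) + 24637} = -363108 + \frac{- \frac{1}{349762} + 62426}{\left(282 + 196^{2} - 40180\right) + 24637} = -363108 + \frac{21834242611}{349762 \left(\left(282 + 38416 - 40180\right) + 24637\right)} = -363108 + \frac{21834242611}{349762 \left(-1482 + 24637\right)} = -363108 + \frac{21834242611}{349762 \cdot 23155} = -363108 + \frac{21834242611}{349762} \cdot \frac{1}{23155} = -363108 + \frac{21834242611}{8098739110} = - \frac{2940695126511269}{8098739110}$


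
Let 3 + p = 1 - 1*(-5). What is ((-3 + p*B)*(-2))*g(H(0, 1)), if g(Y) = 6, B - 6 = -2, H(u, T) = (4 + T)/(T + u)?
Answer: -108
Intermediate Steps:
H(u, T) = (4 + T)/(T + u)
B = 4 (B = 6 - 2 = 4)
p = 3 (p = -3 + (1 - 1*(-5)) = -3 + (1 + 5) = -3 + 6 = 3)
((-3 + p*B)*(-2))*g(H(0, 1)) = ((-3 + 3*4)*(-2))*6 = ((-3 + 12)*(-2))*6 = (9*(-2))*6 = -18*6 = -108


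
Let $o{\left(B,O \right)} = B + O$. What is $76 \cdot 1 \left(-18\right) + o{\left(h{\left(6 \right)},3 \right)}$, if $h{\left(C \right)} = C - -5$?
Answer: $-1354$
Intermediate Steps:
$h{\left(C \right)} = 5 + C$ ($h{\left(C \right)} = C + 5 = 5 + C$)
$76 \cdot 1 \left(-18\right) + o{\left(h{\left(6 \right)},3 \right)} = 76 \cdot 1 \left(-18\right) + \left(\left(5 + 6\right) + 3\right) = 76 \left(-18\right) + \left(11 + 3\right) = -1368 + 14 = -1354$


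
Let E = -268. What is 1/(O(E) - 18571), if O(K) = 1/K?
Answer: -268/4977029 ≈ -5.3847e-5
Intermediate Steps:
1/(O(E) - 18571) = 1/(1/(-268) - 18571) = 1/(-1/268 - 18571) = 1/(-4977029/268) = -268/4977029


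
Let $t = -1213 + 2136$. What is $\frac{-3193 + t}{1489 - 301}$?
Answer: $- \frac{1135}{594} \approx -1.9108$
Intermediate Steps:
$t = 923$
$\frac{-3193 + t}{1489 - 301} = \frac{-3193 + 923}{1489 - 301} = - \frac{2270}{1188} = \left(-2270\right) \frac{1}{1188} = - \frac{1135}{594}$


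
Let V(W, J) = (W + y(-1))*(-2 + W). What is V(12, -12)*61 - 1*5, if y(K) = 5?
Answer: 10365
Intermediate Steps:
V(W, J) = (-2 + W)*(5 + W) (V(W, J) = (W + 5)*(-2 + W) = (5 + W)*(-2 + W) = (-2 + W)*(5 + W))
V(12, -12)*61 - 1*5 = (-10 + 12² + 3*12)*61 - 1*5 = (-10 + 144 + 36)*61 - 5 = 170*61 - 5 = 10370 - 5 = 10365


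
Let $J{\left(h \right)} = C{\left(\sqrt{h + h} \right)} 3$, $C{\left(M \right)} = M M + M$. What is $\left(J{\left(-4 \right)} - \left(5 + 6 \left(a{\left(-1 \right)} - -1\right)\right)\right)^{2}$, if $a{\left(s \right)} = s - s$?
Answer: $1153 - 420 i \sqrt{2} \approx 1153.0 - 593.97 i$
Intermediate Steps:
$a{\left(s \right)} = 0$
$C{\left(M \right)} = M + M^{2}$ ($C{\left(M \right)} = M^{2} + M = M + M^{2}$)
$J{\left(h \right)} = 3 \sqrt{2} \sqrt{h} \left(1 + \sqrt{2} \sqrt{h}\right)$ ($J{\left(h \right)} = \sqrt{h + h} \left(1 + \sqrt{h + h}\right) 3 = \sqrt{2 h} \left(1 + \sqrt{2 h}\right) 3 = \sqrt{2} \sqrt{h} \left(1 + \sqrt{2} \sqrt{h}\right) 3 = 3 \sqrt{2} \sqrt{h} \left(1 + \sqrt{2} \sqrt{h}\right)$)
$\left(J{\left(-4 \right)} - \left(5 + 6 \left(a{\left(-1 \right)} - -1\right)\right)\right)^{2} = \left(\left(6 \left(-4\right) + 3 \sqrt{2} \sqrt{-4}\right) - \left(5 + 6 \left(0 - -1\right)\right)\right)^{2} = \left(\left(-24 + 3 \sqrt{2} \cdot 2 i\right) - \left(5 + 6 \left(0 + 1\right)\right)\right)^{2} = \left(\left(-24 + 6 i \sqrt{2}\right) - 11\right)^{2} = \left(-35 + 6 i \sqrt{2}\right)^{2}$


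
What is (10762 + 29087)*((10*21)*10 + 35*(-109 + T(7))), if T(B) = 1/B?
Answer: -68141790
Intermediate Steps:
(10762 + 29087)*((10*21)*10 + 35*(-109 + T(7))) = (10762 + 29087)*((10*21)*10 + 35*(-109 + 1/7)) = 39849*(210*10 + 35*(-109 + ⅐)) = 39849*(2100 + 35*(-762/7)) = 39849*(2100 - 3810) = 39849*(-1710) = -68141790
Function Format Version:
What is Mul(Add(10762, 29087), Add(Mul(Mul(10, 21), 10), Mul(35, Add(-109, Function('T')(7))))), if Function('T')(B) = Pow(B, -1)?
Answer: -68141790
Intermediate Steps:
Mul(Add(10762, 29087), Add(Mul(Mul(10, 21), 10), Mul(35, Add(-109, Function('T')(7))))) = Mul(Add(10762, 29087), Add(Mul(Mul(10, 21), 10), Mul(35, Add(-109, Pow(7, -1))))) = Mul(39849, Add(Mul(210, 10), Mul(35, Add(-109, Rational(1, 7))))) = Mul(39849, Add(2100, Mul(35, Rational(-762, 7)))) = Mul(39849, Add(2100, -3810)) = Mul(39849, -1710) = -68141790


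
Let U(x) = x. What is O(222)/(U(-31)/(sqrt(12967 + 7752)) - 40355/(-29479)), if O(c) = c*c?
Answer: 202457368498613970/5484385119529 + 221279859267594*sqrt(20719)/5484385119529 ≈ 42723.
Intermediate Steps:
O(c) = c**2
O(222)/(U(-31)/(sqrt(12967 + 7752)) - 40355/(-29479)) = 222**2/(-31/sqrt(12967 + 7752) - 40355/(-29479)) = 49284/(-31*sqrt(20719)/20719 - 40355*(-1/29479)) = 49284/(-31*sqrt(20719)/20719 + 40355/29479) = 49284/(40355/29479 - 31*sqrt(20719)/20719)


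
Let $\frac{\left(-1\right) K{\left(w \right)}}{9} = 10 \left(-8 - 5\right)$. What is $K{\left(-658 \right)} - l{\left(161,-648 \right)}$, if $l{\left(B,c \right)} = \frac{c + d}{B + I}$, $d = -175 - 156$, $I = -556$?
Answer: $\frac{461171}{395} \approx 1167.5$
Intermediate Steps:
$d = -331$
$l{\left(B,c \right)} = \frac{-331 + c}{-556 + B}$ ($l{\left(B,c \right)} = \frac{c - 331}{B - 556} = \frac{-331 + c}{-556 + B}$)
$K{\left(w \right)} = 1170$ ($K{\left(w \right)} = - 9 \cdot 10 \left(-8 - 5\right) = - 9 \cdot 10 \left(-13\right) = \left(-9\right) \left(-130\right) = 1170$)
$K{\left(-658 \right)} - l{\left(161,-648 \right)} = 1170 - \frac{-331 - 648}{-556 + 161} = 1170 - \frac{1}{-395} \left(-979\right) = 1170 - \left(- \frac{1}{395}\right) \left(-979\right) = 1170 - \frac{979}{395} = \frac{461171}{395}$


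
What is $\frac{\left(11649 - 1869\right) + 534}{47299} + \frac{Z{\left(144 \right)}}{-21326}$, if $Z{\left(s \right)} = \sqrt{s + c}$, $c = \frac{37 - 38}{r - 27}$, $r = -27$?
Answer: $\frac{10314}{47299} - \frac{\sqrt{46662}}{383868} \approx 0.2175$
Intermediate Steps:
$c = \frac{1}{54}$ ($c = \frac{37 - 38}{-27 - 27} = - \frac{1}{-54} = \left(-1\right) \left(- \frac{1}{54}\right) = \frac{1}{54} \approx 0.018519$)
$Z{\left(s \right)} = \sqrt{\frac{1}{54} + s}$ ($Z{\left(s \right)} = \sqrt{s + \frac{1}{54}} = \sqrt{\frac{1}{54} + s}$)
$\frac{\left(11649 - 1869\right) + 534}{47299} + \frac{Z{\left(144 \right)}}{-21326} = \frac{\left(11649 - 1869\right) + 534}{47299} + \frac{\frac{1}{18} \sqrt{6 + 324 \cdot 144}}{-21326} = \left(9780 + 534\right) \frac{1}{47299} + \frac{\sqrt{6 + 46656}}{18} \left(- \frac{1}{21326}\right) = 10314 \cdot \frac{1}{47299} + \frac{\sqrt{46662}}{18} \left(- \frac{1}{21326}\right) = \frac{10314}{47299} - \frac{\sqrt{46662}}{383868}$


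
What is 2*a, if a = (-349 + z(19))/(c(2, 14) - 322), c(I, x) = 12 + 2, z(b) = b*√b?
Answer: 349/154 - 19*√19/154 ≈ 1.7284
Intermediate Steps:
z(b) = b^(3/2)
c(I, x) = 14
a = 349/308 - 19*√19/308 (a = (-349 + 19^(3/2))/(14 - 322) = (-349 + 19*√19)/(-308) = (-349 + 19*√19)*(-1/308) = 349/308 - 19*√19/308 ≈ 0.86422)
2*a = 2*(349/308 - 19*√19/308) = 349/154 - 19*√19/154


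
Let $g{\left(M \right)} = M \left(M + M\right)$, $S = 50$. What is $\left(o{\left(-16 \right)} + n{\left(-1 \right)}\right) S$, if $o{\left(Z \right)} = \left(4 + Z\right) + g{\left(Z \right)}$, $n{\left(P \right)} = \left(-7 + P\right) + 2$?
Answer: $24700$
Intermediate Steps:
$n{\left(P \right)} = -5 + P$
$g{\left(M \right)} = 2 M^{2}$ ($g{\left(M \right)} = M 2 M = 2 M^{2}$)
$o{\left(Z \right)} = 4 + Z + 2 Z^{2}$ ($o{\left(Z \right)} = \left(4 + Z\right) + 2 Z^{2} = 4 + Z + 2 Z^{2}$)
$\left(o{\left(-16 \right)} + n{\left(-1 \right)}\right) S = \left(\left(4 - 16 + 2 \left(-16\right)^{2}\right) - 6\right) 50 = \left(\left(4 - 16 + 2 \cdot 256\right) - 6\right) 50 = \left(\left(4 - 16 + 512\right) - 6\right) 50 = \left(500 - 6\right) 50 = 494 \cdot 50 = 24700$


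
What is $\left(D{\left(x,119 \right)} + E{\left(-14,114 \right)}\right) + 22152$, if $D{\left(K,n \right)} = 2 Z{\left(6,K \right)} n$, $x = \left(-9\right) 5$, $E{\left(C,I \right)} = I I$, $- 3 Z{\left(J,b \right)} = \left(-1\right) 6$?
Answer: $35624$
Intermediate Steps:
$Z{\left(J,b \right)} = 2$ ($Z{\left(J,b \right)} = - \frac{\left(-1\right) 6}{3} = \left(- \frac{1}{3}\right) \left(-6\right) = 2$)
$E{\left(C,I \right)} = I^{2}$
$x = -45$
$D{\left(K,n \right)} = 4 n$ ($D{\left(K,n \right)} = 2 \cdot 2 n = 4 n$)
$\left(D{\left(x,119 \right)} + E{\left(-14,114 \right)}\right) + 22152 = \left(4 \cdot 119 + 114^{2}\right) + 22152 = \left(476 + 12996\right) + 22152 = 13472 + 22152 = 35624$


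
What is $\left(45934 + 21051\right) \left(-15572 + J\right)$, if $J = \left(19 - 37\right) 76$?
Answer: $-1134725900$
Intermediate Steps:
$J = -1368$ ($J = \left(19 - 37\right) 76 = \left(-18\right) 76 = -1368$)
$\left(45934 + 21051\right) \left(-15572 + J\right) = \left(45934 + 21051\right) \left(-15572 - 1368\right) = 66985 \left(-16940\right) = -1134725900$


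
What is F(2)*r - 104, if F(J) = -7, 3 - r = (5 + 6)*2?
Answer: 29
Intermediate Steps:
r = -19 (r = 3 - (5 + 6)*2 = 3 - 11*2 = 3 - 1*22 = 3 - 22 = -19)
F(2)*r - 104 = -7*(-19) - 104 = 133 - 104 = 29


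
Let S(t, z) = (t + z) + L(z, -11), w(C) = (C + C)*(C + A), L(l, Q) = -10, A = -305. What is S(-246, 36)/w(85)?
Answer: 1/170 ≈ 0.0058824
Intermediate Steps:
w(C) = 2*C*(-305 + C) (w(C) = (C + C)*(C - 305) = (2*C)*(-305 + C) = 2*C*(-305 + C))
S(t, z) = -10 + t + z (S(t, z) = (t + z) - 10 = -10 + t + z)
S(-246, 36)/w(85) = (-10 - 246 + 36)/((2*85*(-305 + 85))) = -220/(2*85*(-220)) = -220/(-37400) = -220*(-1/37400) = 1/170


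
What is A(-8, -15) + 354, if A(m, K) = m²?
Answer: 418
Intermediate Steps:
A(-8, -15) + 354 = (-8)² + 354 = 64 + 354 = 418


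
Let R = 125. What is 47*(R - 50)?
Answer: 3525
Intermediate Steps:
47*(R - 50) = 47*(125 - 50) = 47*75 = 3525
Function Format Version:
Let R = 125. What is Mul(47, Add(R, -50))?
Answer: 3525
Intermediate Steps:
Mul(47, Add(R, -50)) = Mul(47, Add(125, -50)) = Mul(47, 75) = 3525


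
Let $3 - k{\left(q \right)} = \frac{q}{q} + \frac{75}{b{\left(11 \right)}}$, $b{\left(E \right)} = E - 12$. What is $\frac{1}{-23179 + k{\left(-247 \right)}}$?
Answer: $- \frac{1}{23102} \approx -4.3286 \cdot 10^{-5}$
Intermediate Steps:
$b{\left(E \right)} = -12 + E$
$k{\left(q \right)} = 77$ ($k{\left(q \right)} = 3 - \left(\frac{q}{q} + \frac{75}{-12 + 11}\right) = 3 - \left(1 + \frac{75}{-1}\right) = 3 - \left(1 + 75 \left(-1\right)\right) = 3 - \left(1 - 75\right) = 3 - -74 = 3 + 74 = 77$)
$\frac{1}{-23179 + k{\left(-247 \right)}} = \frac{1}{-23179 + 77} = \frac{1}{-23102} = - \frac{1}{23102}$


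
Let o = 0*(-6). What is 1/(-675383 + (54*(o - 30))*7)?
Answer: -1/686723 ≈ -1.4562e-6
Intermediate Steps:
o = 0
1/(-675383 + (54*(o - 30))*7) = 1/(-675383 + (54*(0 - 30))*7) = 1/(-675383 + (54*(-30))*7) = 1/(-675383 - 1620*7) = 1/(-675383 - 11340) = 1/(-686723) = -1/686723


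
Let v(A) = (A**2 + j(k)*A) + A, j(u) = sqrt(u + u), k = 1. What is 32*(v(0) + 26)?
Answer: 832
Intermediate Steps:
j(u) = sqrt(2)*sqrt(u) (j(u) = sqrt(2*u) = sqrt(2)*sqrt(u))
v(A) = A + A**2 + A*sqrt(2) (v(A) = (A**2 + (sqrt(2)*sqrt(1))*A) + A = (A**2 + (sqrt(2)*1)*A) + A = (A**2 + sqrt(2)*A) + A = (A**2 + A*sqrt(2)) + A = A + A**2 + A*sqrt(2))
32*(v(0) + 26) = 32*(0*(1 + 0 + sqrt(2)) + 26) = 32*(0*(1 + sqrt(2)) + 26) = 32*(0 + 26) = 32*26 = 832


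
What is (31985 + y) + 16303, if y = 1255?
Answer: 49543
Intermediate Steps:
(31985 + y) + 16303 = (31985 + 1255) + 16303 = 33240 + 16303 = 49543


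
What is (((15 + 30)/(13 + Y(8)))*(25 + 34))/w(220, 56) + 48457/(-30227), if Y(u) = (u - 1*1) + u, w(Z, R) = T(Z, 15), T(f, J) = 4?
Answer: 74825501/3385424 ≈ 22.102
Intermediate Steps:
w(Z, R) = 4
Y(u) = -1 + 2*u (Y(u) = (u - 1) + u = (-1 + u) + u = -1 + 2*u)
(((15 + 30)/(13 + Y(8)))*(25 + 34))/w(220, 56) + 48457/(-30227) = (((15 + 30)/(13 + (-1 + 2*8)))*(25 + 34))/4 + 48457/(-30227) = ((45/(13 + (-1 + 16)))*59)*(¼) + 48457*(-1/30227) = ((45/(13 + 15))*59)*(¼) - 48457/30227 = ((45/28)*59)*(¼) - 48457/30227 = (2655/28)*(¼) - 48457/30227 = 2655/112 - 48457/30227 = 74825501/3385424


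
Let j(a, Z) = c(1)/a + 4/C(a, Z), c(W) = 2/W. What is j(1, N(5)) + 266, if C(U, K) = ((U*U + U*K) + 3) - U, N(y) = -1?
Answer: 270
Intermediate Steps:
C(U, K) = 3 + U**2 - U + K*U (C(U, K) = ((U**2 + K*U) + 3) - U = (3 + U**2 + K*U) - U = 3 + U**2 - U + K*U)
j(a, Z) = 2/a + 4/(3 + a**2 - a + Z*a) (j(a, Z) = (2/1)/a + 4/(3 + a**2 - a + Z*a) = (2*1)/a + 4/(3 + a**2 - a + Z*a) = 2/a + 4/(3 + a**2 - a + Z*a))
j(1, N(5)) + 266 = 2*(3 + 1 + 1**2 - 1*1)/(1*(3 + 1**2 - 1*1 - 1*1)) + 266 = 2*1*(3 + 1 + 1 - 1)/(3 + 1 - 1 - 1) + 266 = 2*1*4/2 + 266 = 2*1*(1/2)*4 + 266 = 4 + 266 = 270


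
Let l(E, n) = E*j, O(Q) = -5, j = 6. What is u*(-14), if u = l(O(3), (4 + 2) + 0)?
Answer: 420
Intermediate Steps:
l(E, n) = 6*E (l(E, n) = E*6 = 6*E)
u = -30 (u = 6*(-5) = -30)
u*(-14) = -30*(-14) = 420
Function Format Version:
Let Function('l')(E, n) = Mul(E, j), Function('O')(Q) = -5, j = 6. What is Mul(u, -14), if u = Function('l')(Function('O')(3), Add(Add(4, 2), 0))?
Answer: 420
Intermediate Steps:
Function('l')(E, n) = Mul(6, E) (Function('l')(E, n) = Mul(E, 6) = Mul(6, E))
u = -30 (u = Mul(6, -5) = -30)
Mul(u, -14) = Mul(-30, -14) = 420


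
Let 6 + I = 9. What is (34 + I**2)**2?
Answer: 1849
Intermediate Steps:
I = 3 (I = -6 + 9 = 3)
(34 + I**2)**2 = (34 + 3**2)**2 = (34 + 9)**2 = 43**2 = 1849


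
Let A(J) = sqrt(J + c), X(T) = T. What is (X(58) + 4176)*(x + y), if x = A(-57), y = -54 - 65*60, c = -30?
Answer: -16741236 + 4234*I*sqrt(87) ≈ -1.6741e+7 + 39492.0*I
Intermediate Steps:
A(J) = sqrt(-30 + J) (A(J) = sqrt(J - 30) = sqrt(-30 + J))
y = -3954 (y = -54 - 3900 = -3954)
x = I*sqrt(87) (x = sqrt(-30 - 57) = sqrt(-87) = I*sqrt(87) ≈ 9.3274*I)
(X(58) + 4176)*(x + y) = (58 + 4176)*(I*sqrt(87) - 3954) = 4234*(-3954 + I*sqrt(87)) = -16741236 + 4234*I*sqrt(87)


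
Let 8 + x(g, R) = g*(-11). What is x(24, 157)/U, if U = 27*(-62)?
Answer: 136/837 ≈ 0.16249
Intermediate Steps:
x(g, R) = -8 - 11*g (x(g, R) = -8 + g*(-11) = -8 - 11*g)
U = -1674
x(24, 157)/U = (-8 - 11*24)/(-1674) = (-8 - 264)*(-1/1674) = -272*(-1/1674) = 136/837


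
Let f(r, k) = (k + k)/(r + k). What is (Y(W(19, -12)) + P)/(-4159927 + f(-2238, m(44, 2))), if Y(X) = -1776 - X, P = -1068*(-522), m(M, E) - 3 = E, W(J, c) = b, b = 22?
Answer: -1240873634/9289117001 ≈ -0.13358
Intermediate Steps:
W(J, c) = 22
m(M, E) = 3 + E
P = 557496
f(r, k) = 2*k/(k + r) (f(r, k) = (2*k)/(k + r) = 2*k/(k + r))
(Y(W(19, -12)) + P)/(-4159927 + f(-2238, m(44, 2))) = ((-1776 - 1*22) + 557496)/(-4159927 + 2*(3 + 2)/((3 + 2) - 2238)) = ((-1776 - 22) + 557496)/(-4159927 + 2*5/(5 - 2238)) = (-1798 + 557496)/(-4159927 + 2*5/(-2233)) = 555698/(-4159927 + 2*5*(-1/2233)) = 555698/(-4159927 - 10/2233) = 555698/(-9289117001/2233) = 555698*(-2233/9289117001) = -1240873634/9289117001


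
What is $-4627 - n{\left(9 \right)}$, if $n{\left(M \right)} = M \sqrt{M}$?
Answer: $-4654$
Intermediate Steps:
$n{\left(M \right)} = M^{\frac{3}{2}}$
$-4627 - n{\left(9 \right)} = -4627 - 9^{\frac{3}{2}} = -4627 - 27 = -4654$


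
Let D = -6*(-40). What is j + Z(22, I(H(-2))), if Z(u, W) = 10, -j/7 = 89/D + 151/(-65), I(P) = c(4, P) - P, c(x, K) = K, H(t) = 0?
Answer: 73837/3120 ≈ 23.666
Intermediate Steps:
D = 240
I(P) = 0 (I(P) = P - P = 0)
j = 42637/3120 (j = -7*(89/240 + 151/(-65)) = -7*(89*(1/240) + 151*(-1/65)) = -7*(89/240 - 151/65) = -7*(-6091/3120) = 42637/3120 ≈ 13.666)
j + Z(22, I(H(-2))) = 42637/3120 + 10 = 73837/3120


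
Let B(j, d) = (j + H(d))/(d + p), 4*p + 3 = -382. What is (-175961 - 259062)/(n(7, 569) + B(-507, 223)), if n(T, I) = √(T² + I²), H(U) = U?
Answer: -125276183448/41616873097 - 111822227127*√323810/83233746194 ≈ -767.50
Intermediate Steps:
p = -385/4 (p = -¾ + (¼)*(-382) = -¾ - 191/2 = -385/4 ≈ -96.250)
B(j, d) = (d + j)/(-385/4 + d) (B(j, d) = (j + d)/(d - 385/4) = (d + j)/(-385/4 + d))
n(T, I) = √(I² + T²)
(-175961 - 259062)/(n(7, 569) + B(-507, 223)) = (-175961 - 259062)/(√(569² + 7²) + 4*(223 - 507)/(-385 + 4*223)) = -435023/(√(323761 + 49) + 4*(-284)/(-385 + 892)) = -435023/(√323810 + 4*(-284)/507) = -435023/(√323810 + 4*(1/507)*(-284)) = -435023/(√323810 - 1136/507) = -435023/(-1136/507 + √323810)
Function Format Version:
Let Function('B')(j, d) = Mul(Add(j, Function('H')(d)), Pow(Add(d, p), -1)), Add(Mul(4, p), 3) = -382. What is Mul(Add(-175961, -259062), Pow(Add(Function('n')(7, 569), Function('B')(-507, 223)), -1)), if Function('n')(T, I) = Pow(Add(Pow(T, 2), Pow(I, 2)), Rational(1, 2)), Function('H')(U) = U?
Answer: Add(Rational(-125276183448, 41616873097), Mul(Rational(-111822227127, 83233746194), Pow(323810, Rational(1, 2)))) ≈ -767.50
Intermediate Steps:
p = Rational(-385, 4) (p = Add(Rational(-3, 4), Mul(Rational(1, 4), -382)) = Add(Rational(-3, 4), Rational(-191, 2)) = Rational(-385, 4) ≈ -96.250)
Function('B')(j, d) = Mul(Pow(Add(Rational(-385, 4), d), -1), Add(d, j)) (Function('B')(j, d) = Mul(Add(j, d), Pow(Add(d, Rational(-385, 4)), -1)) = Mul(Add(d, j), Pow(Add(Rational(-385, 4), d), -1)) = Mul(Pow(Add(Rational(-385, 4), d), -1), Add(d, j)))
Function('n')(T, I) = Pow(Add(Pow(I, 2), Pow(T, 2)), Rational(1, 2))
Mul(Add(-175961, -259062), Pow(Add(Function('n')(7, 569), Function('B')(-507, 223)), -1)) = Mul(Add(-175961, -259062), Pow(Add(Pow(Add(Pow(569, 2), Pow(7, 2)), Rational(1, 2)), Mul(4, Pow(Add(-385, Mul(4, 223)), -1), Add(223, -507))), -1)) = Mul(-435023, Pow(Add(Pow(Add(323761, 49), Rational(1, 2)), Mul(4, Pow(Add(-385, 892), -1), -284)), -1)) = Mul(-435023, Pow(Add(Pow(323810, Rational(1, 2)), Mul(4, Pow(507, -1), -284)), -1)) = Mul(-435023, Pow(Add(Pow(323810, Rational(1, 2)), Mul(4, Rational(1, 507), -284)), -1)) = Mul(-435023, Pow(Add(Pow(323810, Rational(1, 2)), Rational(-1136, 507)), -1)) = Mul(-435023, Pow(Add(Rational(-1136, 507), Pow(323810, Rational(1, 2))), -1))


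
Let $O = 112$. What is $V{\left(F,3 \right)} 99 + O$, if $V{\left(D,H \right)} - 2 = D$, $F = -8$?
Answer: $-482$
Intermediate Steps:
$V{\left(D,H \right)} = 2 + D$
$V{\left(F,3 \right)} 99 + O = \left(2 - 8\right) 99 + 112 = \left(-6\right) 99 + 112 = -594 + 112 = -482$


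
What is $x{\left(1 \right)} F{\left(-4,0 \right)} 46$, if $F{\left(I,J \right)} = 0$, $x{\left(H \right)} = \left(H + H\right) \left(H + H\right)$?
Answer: $0$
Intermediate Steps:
$x{\left(H \right)} = 4 H^{2}$ ($x{\left(H \right)} = 2 H 2 H = 4 H^{2}$)
$x{\left(1 \right)} F{\left(-4,0 \right)} 46 = 4 \cdot 1^{2} \cdot 0 \cdot 46 = 4 \cdot 1 \cdot 0 \cdot 46 = 4 \cdot 0 \cdot 46 = 0 \cdot 46 = 0$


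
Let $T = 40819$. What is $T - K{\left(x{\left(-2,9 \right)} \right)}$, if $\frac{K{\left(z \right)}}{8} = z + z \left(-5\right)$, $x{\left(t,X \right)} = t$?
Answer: $40755$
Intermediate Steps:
$K{\left(z \right)} = - 32 z$ ($K{\left(z \right)} = 8 \left(z + z \left(-5\right)\right) = 8 \left(z - 5 z\right) = 8 \left(- 4 z\right) = - 32 z$)
$T - K{\left(x{\left(-2,9 \right)} \right)} = 40819 - \left(-32\right) \left(-2\right) = 40819 - 64 = 40755$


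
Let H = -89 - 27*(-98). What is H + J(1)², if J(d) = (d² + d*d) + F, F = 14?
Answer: 2813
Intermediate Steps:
H = 2557 (H = -89 + 2646 = 2557)
J(d) = 14 + 2*d² (J(d) = (d² + d*d) + 14 = (d² + d²) + 14 = 2*d² + 14 = 14 + 2*d²)
H + J(1)² = 2557 + (14 + 2*1²)² = 2557 + (14 + 2*1)² = 2557 + (14 + 2)² = 2557 + 16² = 2557 + 256 = 2813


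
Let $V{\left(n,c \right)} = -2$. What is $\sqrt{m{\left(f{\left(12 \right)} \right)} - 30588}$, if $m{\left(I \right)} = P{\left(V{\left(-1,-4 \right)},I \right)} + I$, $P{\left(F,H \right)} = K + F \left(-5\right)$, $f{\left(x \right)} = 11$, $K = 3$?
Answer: $6 i \sqrt{849} \approx 174.83 i$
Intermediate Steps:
$P{\left(F,H \right)} = 3 - 5 F$ ($P{\left(F,H \right)} = 3 + F \left(-5\right) = 3 - 5 F$)
$m{\left(I \right)} = 13 + I$ ($m{\left(I \right)} = \left(3 - -10\right) + I = \left(3 + 10\right) + I = 13 + I$)
$\sqrt{m{\left(f{\left(12 \right)} \right)} - 30588} = \sqrt{\left(13 + 11\right) - 30588} = \sqrt{24 - 30588} = \sqrt{-30564} = 6 i \sqrt{849}$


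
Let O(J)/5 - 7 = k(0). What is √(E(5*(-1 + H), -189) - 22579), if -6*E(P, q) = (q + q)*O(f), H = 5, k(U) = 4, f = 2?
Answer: I*√19114 ≈ 138.25*I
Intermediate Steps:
O(J) = 55 (O(J) = 35 + 5*4 = 35 + 20 = 55)
E(P, q) = -55*q/3 (E(P, q) = -(q + q)*55/6 = -2*q*55/6 = -55*q/3)
√(E(5*(-1 + H), -189) - 22579) = √(-55/3*(-189) - 22579) = √(3465 - 22579) = √(-19114) = I*√19114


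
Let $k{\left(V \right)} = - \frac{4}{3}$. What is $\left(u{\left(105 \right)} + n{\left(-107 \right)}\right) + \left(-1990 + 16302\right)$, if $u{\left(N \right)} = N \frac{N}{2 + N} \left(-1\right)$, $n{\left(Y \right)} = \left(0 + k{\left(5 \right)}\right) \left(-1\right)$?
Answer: $\frac{4561505}{321} \approx 14210.0$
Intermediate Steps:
$k{\left(V \right)} = - \frac{4}{3}$ ($k{\left(V \right)} = \left(-4\right) \frac{1}{3} = - \frac{4}{3}$)
$n{\left(Y \right)} = \frac{4}{3}$ ($n{\left(Y \right)} = \left(0 - \frac{4}{3}\right) \left(-1\right) = \left(- \frac{4}{3}\right) \left(-1\right) = \frac{4}{3}$)
$u{\left(N \right)} = - \frac{N^{2}}{2 + N}$ ($u{\left(N \right)} = N \left(- \frac{N}{2 + N}\right) = - \frac{N^{2}}{2 + N}$)
$\left(u{\left(105 \right)} + n{\left(-107 \right)}\right) + \left(-1990 + 16302\right) = \left(- \frac{105^{2}}{2 + 105} + \frac{4}{3}\right) + \left(-1990 + 16302\right) = \left(\left(-1\right) 11025 \cdot \frac{1}{107} + \frac{4}{3}\right) + 14312 = \left(- \frac{11025}{107} + \frac{4}{3}\right) + 14312 = - \frac{32647}{321} + 14312 = \frac{4561505}{321}$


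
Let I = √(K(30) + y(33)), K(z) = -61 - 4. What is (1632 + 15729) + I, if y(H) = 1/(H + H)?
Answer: 17361 + I*√283074/66 ≈ 17361.0 + 8.0613*I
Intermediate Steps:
K(z) = -65
y(H) = 1/(2*H)
I = I*√283074/66 (I = √(-65 + (½)/33) = √(-65 + (½)*(1/33)) = √(-65 + 1/66) = √(-4289/66) = I*√283074/66 ≈ 8.0613*I)
(1632 + 15729) + I = (1632 + 15729) + I*√283074/66 = 17361 + I*√283074/66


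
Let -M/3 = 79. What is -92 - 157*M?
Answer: 37117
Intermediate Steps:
M = -237 (M = -3*79 = -237)
-92 - 157*M = -92 - 157*(-237) = -92 + 37209 = 37117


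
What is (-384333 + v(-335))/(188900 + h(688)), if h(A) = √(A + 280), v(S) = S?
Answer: -9082973150/4460401129 + 1057837*√2/4460401129 ≈ -2.0360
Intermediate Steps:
h(A) = √(280 + A)
(-384333 + v(-335))/(188900 + h(688)) = (-384333 - 335)/(188900 + √(280 + 688)) = -384668/(188900 + √968) = -384668/(188900 + 22*√2)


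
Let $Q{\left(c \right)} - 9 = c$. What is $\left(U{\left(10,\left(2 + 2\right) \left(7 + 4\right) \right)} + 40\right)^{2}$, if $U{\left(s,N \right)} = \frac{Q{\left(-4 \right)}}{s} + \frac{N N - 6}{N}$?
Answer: $\frac{861184}{121} \approx 7117.2$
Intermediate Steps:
$Q{\left(c \right)} = 9 + c$
$U{\left(s,N \right)} = \frac{5}{s} + \frac{-6 + N^{2}}{N}$ ($U{\left(s,N \right)} = \frac{9 - 4}{s} + \frac{N N - 6}{N} = \frac{5}{s} + \frac{N^{2} - 6}{N} = \frac{5}{s} + \frac{-6 + N^{2}}{N}$)
$\left(U{\left(10,\left(2 + 2\right) \left(7 + 4\right) \right)} + 40\right)^{2} = \left(\left(\left(2 + 2\right) \left(7 + 4\right) - \frac{6}{\left(2 + 2\right) \left(7 + 4\right)} + \frac{5}{10}\right) + 40\right)^{2} = \left(\left(4 \cdot 11 - \frac{6}{4 \cdot 11} + 5 \cdot \frac{1}{10}\right) + 40\right)^{2} = \left(\left(44 - \frac{6}{44} + \frac{1}{2}\right) + 40\right)^{2} = \left(\left(44 - \frac{3}{22} + \frac{1}{2}\right) + 40\right)^{2} = \left(\frac{488}{11} + 40\right)^{2} = \left(\frac{928}{11}\right)^{2} = \frac{861184}{121}$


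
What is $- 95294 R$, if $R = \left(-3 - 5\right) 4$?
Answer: $3049408$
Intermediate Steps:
$R = -32$ ($R = \left(-8\right) 4 = -32$)
$- 95294 R = \left(-95294\right) \left(-32\right) = 3049408$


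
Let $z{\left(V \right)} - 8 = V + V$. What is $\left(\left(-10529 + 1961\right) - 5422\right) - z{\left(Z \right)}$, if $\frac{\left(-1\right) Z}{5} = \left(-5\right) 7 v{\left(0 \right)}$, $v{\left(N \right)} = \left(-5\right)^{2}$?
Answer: $-22748$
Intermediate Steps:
$v{\left(N \right)} = 25$
$Z = 4375$ ($Z = - 5 \left(-5\right) 7 \cdot 25 = - 5 \left(\left(-35\right) 25\right) = \left(-5\right) \left(-875\right) = 4375$)
$z{\left(V \right)} = 8 + 2 V$ ($z{\left(V \right)} = 8 + \left(V + V\right) = 8 + 2 V$)
$\left(\left(-10529 + 1961\right) - 5422\right) - z{\left(Z \right)} = \left(\left(-10529 + 1961\right) - 5422\right) - \left(8 + 2 \cdot 4375\right) = \left(-8568 - 5422\right) - \left(8 + 8750\right) = -13990 - 8758 = -22748$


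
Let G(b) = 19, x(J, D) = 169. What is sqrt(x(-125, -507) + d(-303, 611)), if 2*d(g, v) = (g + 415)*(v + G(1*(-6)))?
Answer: sqrt(35449) ≈ 188.28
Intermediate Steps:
d(g, v) = (19 + v)*(415 + g)/2 (d(g, v) = ((g + 415)*(v + 19))/2 = ((415 + g)*(19 + v))/2 = ((19 + v)*(415 + g))/2 = (19 + v)*(415 + g)/2)
sqrt(x(-125, -507) + d(-303, 611)) = sqrt(169 + (7885/2 + (19/2)*(-303) + (415/2)*611 + (1/2)*(-303)*611)) = sqrt(169 + (7885/2 - 5757/2 + 253565/2 - 185133/2)) = sqrt(169 + 35280) = sqrt(35449)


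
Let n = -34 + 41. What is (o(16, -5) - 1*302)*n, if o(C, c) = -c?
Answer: -2079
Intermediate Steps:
n = 7
(o(16, -5) - 1*302)*n = (-1*(-5) - 1*302)*7 = (5 - 302)*7 = -297*7 = -2079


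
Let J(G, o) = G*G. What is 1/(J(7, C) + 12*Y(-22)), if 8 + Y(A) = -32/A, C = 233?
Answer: -11/325 ≈ -0.033846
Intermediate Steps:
J(G, o) = G²
Y(A) = -8 - 32/A
1/(J(7, C) + 12*Y(-22)) = 1/(7² + 12*(-8 - 32/(-22))) = 1/(49 + 12*(-8 - 32*(-1/22))) = 1/(49 + 12*(-8 + 16/11)) = 1/(49 + 12*(-72/11)) = 1/(49 - 864/11) = 1/(-325/11) = -11/325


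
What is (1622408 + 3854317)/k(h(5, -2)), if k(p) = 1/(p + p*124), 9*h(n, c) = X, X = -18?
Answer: -1369181250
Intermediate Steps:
h(n, c) = -2 (h(n, c) = (⅑)*(-18) = -2)
k(p) = 1/(125*p) (k(p) = 1/(p + 124*p) = 1/(125*p))
(1622408 + 3854317)/k(h(5, -2)) = (1622408 + 3854317)/(((1/125)/(-2))) = 5476725/(((1/125)*(-½))) = 5476725/(-1/250) = 5476725*(-250) = -1369181250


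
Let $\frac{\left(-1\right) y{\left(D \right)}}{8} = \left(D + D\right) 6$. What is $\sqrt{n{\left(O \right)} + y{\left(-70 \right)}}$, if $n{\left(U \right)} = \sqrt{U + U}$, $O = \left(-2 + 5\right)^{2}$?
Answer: $\sqrt{6720 + 3 \sqrt{2}} \approx 82.001$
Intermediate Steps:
$O = 9$ ($O = 3^{2} = 9$)
$n{\left(U \right)} = \sqrt{2} \sqrt{U}$ ($n{\left(U \right)} = \sqrt{2 U} = \sqrt{2} \sqrt{U}$)
$y{\left(D \right)} = - 96 D$ ($y{\left(D \right)} = - 8 \left(D + D\right) 6 = - 8 \cdot 2 D 6 = - 8 \cdot 12 D = - 96 D$)
$\sqrt{n{\left(O \right)} + y{\left(-70 \right)}} = \sqrt{\sqrt{2} \sqrt{9} - -6720} = \sqrt{\sqrt{2} \cdot 3 + 6720} = \sqrt{3 \sqrt{2} + 6720} = \sqrt{6720 + 3 \sqrt{2}}$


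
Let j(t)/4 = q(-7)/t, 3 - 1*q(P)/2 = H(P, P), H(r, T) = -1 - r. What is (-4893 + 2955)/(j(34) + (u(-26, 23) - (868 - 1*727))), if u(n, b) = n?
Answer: 32946/2851 ≈ 11.556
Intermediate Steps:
q(P) = 8 + 2*P (q(P) = 6 - 2*(-1 - P) = 6 + (2 + 2*P) = 8 + 2*P)
j(t) = -24/t (j(t) = 4*((8 + 2*(-7))/t) = 4*((8 - 14)/t) = 4*(-6/t) = -24/t)
(-4893 + 2955)/(j(34) + (u(-26, 23) - (868 - 1*727))) = (-4893 + 2955)/(-24/34 + (-26 - (868 - 1*727))) = -1938/(-24*1/34 + (-26 - (868 - 727))) = -1938/(-12/17 + (-26 - 1*141)) = -1938/(-12/17 + (-26 - 141)) = -1938/(-12/17 - 167) = -1938/(-2851/17) = -1938*(-17/2851) = 32946/2851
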